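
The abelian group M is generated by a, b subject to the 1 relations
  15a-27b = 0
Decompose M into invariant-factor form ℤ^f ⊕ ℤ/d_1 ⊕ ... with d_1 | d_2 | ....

Answer: M ≅ ℤ^1 ⊕ ℤ/3

Derivation:
rank_ℚ(R)=1; free=2−1=1
SNF(R) diag = [3] → torsion [3]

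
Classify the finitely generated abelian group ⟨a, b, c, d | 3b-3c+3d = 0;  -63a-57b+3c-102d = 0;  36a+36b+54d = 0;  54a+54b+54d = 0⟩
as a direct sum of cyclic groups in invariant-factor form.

rank_ℚ(R)=4; free=4−4=0
SNF(R) diag = [3, 9, 18, 54] → torsion [3, 9, 18, 54]

Answer: M ≅ ℤ/3 ⊕ ℤ/9 ⊕ ℤ/18 ⊕ ℤ/54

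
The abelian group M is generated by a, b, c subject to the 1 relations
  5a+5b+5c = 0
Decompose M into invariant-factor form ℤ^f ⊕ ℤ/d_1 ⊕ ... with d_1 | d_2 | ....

Answer: M ≅ ℤ^2 ⊕ ℤ/5

Derivation:
rank_ℚ(R)=1; free=3−1=2
SNF(R) diag = [5] → torsion [5]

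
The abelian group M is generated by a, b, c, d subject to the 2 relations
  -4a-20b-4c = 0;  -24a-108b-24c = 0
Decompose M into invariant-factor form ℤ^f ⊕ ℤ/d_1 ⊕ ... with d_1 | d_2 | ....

Answer: M ≅ ℤ^2 ⊕ ℤ/4 ⊕ ℤ/12

Derivation:
rank_ℚ(R)=2; free=4−2=2
SNF(R) diag = [4, 12] → torsion [4, 12]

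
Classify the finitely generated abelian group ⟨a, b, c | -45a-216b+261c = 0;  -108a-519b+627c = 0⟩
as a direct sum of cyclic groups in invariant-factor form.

Answer: M ≅ ℤ^1 ⊕ ℤ/3 ⊕ ℤ/9

Derivation:
rank_ℚ(R)=2; free=3−2=1
SNF(R) diag = [3, 9] → torsion [3, 9]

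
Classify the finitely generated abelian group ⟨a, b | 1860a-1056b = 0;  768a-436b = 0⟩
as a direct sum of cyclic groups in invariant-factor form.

Answer: M ≅ ℤ/4 ⊕ ℤ/12

Derivation:
rank_ℚ(R)=2; free=2−2=0
SNF(R) diag = [4, 12] → torsion [4, 12]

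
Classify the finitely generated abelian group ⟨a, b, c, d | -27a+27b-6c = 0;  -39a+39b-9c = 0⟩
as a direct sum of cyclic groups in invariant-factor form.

rank_ℚ(R)=2; free=4−2=2
SNF(R) diag = [3, 3] → torsion [3, 3]

Answer: M ≅ ℤ^2 ⊕ ℤ/3 ⊕ ℤ/3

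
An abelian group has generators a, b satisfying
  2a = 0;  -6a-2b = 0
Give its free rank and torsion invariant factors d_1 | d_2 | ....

rank_ℚ(R)=2; free=2−2=0
SNF(R) diag = [2, 2] → torsion [2, 2]

Answer: M ≅ ℤ/2 ⊕ ℤ/2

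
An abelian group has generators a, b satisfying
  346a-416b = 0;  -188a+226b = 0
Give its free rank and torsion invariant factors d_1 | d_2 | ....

rank_ℚ(R)=2; free=2−2=0
SNF(R) diag = [2, 6] → torsion [2, 6]

Answer: M ≅ ℤ/2 ⊕ ℤ/6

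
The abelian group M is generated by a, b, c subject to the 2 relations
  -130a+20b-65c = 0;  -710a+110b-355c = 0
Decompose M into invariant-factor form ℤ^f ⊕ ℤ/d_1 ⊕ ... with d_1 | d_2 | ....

Answer: M ≅ ℤ^1 ⊕ ℤ/5 ⊕ ℤ/10

Derivation:
rank_ℚ(R)=2; free=3−2=1
SNF(R) diag = [5, 10] → torsion [5, 10]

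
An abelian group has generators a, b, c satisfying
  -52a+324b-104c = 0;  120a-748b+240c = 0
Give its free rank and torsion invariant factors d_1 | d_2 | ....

Answer: M ≅ ℤ^1 ⊕ ℤ/4 ⊕ ℤ/4

Derivation:
rank_ℚ(R)=2; free=3−2=1
SNF(R) diag = [4, 4] → torsion [4, 4]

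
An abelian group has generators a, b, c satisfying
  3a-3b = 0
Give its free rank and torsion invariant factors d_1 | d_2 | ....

Answer: M ≅ ℤ^2 ⊕ ℤ/3

Derivation:
rank_ℚ(R)=1; free=3−1=2
SNF(R) diag = [3] → torsion [3]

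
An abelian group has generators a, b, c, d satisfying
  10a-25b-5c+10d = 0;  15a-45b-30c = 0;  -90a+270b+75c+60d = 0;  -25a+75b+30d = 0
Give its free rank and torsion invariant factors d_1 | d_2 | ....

Answer: M ≅ ℤ/5 ⊕ ℤ/5 ⊕ ℤ/15 ⊕ ℤ/30

Derivation:
rank_ℚ(R)=4; free=4−4=0
SNF(R) diag = [5, 5, 15, 30] → torsion [5, 5, 15, 30]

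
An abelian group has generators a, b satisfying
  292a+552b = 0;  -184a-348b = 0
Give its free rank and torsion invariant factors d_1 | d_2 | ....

rank_ℚ(R)=2; free=2−2=0
SNF(R) diag = [4, 12] → torsion [4, 12]

Answer: M ≅ ℤ/4 ⊕ ℤ/12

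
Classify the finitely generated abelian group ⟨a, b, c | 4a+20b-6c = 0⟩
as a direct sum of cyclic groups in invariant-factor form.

Answer: M ≅ ℤ^2 ⊕ ℤ/2

Derivation:
rank_ℚ(R)=1; free=3−1=2
SNF(R) diag = [2] → torsion [2]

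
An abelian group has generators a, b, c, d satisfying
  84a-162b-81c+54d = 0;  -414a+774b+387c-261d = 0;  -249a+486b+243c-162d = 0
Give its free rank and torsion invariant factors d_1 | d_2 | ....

Answer: M ≅ ℤ^1 ⊕ ℤ/3 ⊕ ℤ/9 ⊕ ℤ/27

Derivation:
rank_ℚ(R)=3; free=4−3=1
SNF(R) diag = [3, 9, 27] → torsion [3, 9, 27]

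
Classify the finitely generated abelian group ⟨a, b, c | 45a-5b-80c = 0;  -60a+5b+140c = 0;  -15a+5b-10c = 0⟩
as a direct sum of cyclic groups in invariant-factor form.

Answer: M ≅ ℤ/5 ⊕ ℤ/15 ⊕ ℤ/30

Derivation:
rank_ℚ(R)=3; free=3−3=0
SNF(R) diag = [5, 15, 30] → torsion [5, 15, 30]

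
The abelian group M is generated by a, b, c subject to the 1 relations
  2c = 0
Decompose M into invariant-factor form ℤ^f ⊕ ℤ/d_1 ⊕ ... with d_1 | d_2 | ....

Answer: M ≅ ℤ^2 ⊕ ℤ/2

Derivation:
rank_ℚ(R)=1; free=3−1=2
SNF(R) diag = [2] → torsion [2]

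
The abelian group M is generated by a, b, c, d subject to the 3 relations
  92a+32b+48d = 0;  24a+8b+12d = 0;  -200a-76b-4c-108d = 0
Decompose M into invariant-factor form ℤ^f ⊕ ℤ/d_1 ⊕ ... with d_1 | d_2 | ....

Answer: M ≅ ℤ^1 ⊕ ℤ/4 ⊕ ℤ/4 ⊕ ℤ/4

Derivation:
rank_ℚ(R)=3; free=4−3=1
SNF(R) diag = [4, 4, 4] → torsion [4, 4, 4]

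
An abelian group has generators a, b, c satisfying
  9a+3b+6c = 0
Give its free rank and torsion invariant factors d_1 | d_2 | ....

rank_ℚ(R)=1; free=3−1=2
SNF(R) diag = [3] → torsion [3]

Answer: M ≅ ℤ^2 ⊕ ℤ/3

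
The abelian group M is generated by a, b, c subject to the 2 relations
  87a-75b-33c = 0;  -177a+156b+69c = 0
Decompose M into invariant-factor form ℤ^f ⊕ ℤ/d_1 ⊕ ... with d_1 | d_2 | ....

Answer: M ≅ ℤ^1 ⊕ ℤ/3 ⊕ ℤ/9

Derivation:
rank_ℚ(R)=2; free=3−2=1
SNF(R) diag = [3, 9] → torsion [3, 9]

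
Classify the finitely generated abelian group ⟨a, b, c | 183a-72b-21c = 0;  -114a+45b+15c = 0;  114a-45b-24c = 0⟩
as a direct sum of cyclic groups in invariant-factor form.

Answer: M ≅ ℤ/3 ⊕ ℤ/9 ⊕ ℤ/9

Derivation:
rank_ℚ(R)=3; free=3−3=0
SNF(R) diag = [3, 9, 9] → torsion [3, 9, 9]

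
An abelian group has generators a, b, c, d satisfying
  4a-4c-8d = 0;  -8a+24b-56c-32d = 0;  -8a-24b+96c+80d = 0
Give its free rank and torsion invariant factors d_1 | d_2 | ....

rank_ℚ(R)=3; free=4−3=1
SNF(R) diag = [4, 8, 8] → torsion [4, 8, 8]

Answer: M ≅ ℤ^1 ⊕ ℤ/4 ⊕ ℤ/8 ⊕ ℤ/8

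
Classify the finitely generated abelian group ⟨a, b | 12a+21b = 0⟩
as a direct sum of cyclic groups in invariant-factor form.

rank_ℚ(R)=1; free=2−1=1
SNF(R) diag = [3] → torsion [3]

Answer: M ≅ ℤ^1 ⊕ ℤ/3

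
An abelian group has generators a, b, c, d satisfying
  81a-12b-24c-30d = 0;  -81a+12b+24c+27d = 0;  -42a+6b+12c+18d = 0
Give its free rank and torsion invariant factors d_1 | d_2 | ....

Answer: M ≅ ℤ^1 ⊕ ℤ/3 ⊕ ℤ/3 ⊕ ℤ/6

Derivation:
rank_ℚ(R)=3; free=4−3=1
SNF(R) diag = [3, 3, 6] → torsion [3, 3, 6]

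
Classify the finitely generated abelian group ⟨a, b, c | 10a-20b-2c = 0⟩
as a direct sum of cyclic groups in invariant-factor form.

rank_ℚ(R)=1; free=3−1=2
SNF(R) diag = [2] → torsion [2]

Answer: M ≅ ℤ^2 ⊕ ℤ/2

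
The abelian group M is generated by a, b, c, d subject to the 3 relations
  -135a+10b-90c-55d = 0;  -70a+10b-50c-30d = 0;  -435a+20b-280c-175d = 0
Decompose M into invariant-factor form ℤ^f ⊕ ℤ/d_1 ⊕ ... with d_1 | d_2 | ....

Answer: M ≅ ℤ^1 ⊕ ℤ/5 ⊕ ℤ/10 ⊕ ℤ/20

Derivation:
rank_ℚ(R)=3; free=4−3=1
SNF(R) diag = [5, 10, 20] → torsion [5, 10, 20]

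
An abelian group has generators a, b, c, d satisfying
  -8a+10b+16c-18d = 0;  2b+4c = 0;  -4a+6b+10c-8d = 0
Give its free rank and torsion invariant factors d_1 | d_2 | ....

Answer: M ≅ ℤ^1 ⊕ ℤ/2 ⊕ ℤ/2 ⊕ ℤ/2

Derivation:
rank_ℚ(R)=3; free=4−3=1
SNF(R) diag = [2, 2, 2] → torsion [2, 2, 2]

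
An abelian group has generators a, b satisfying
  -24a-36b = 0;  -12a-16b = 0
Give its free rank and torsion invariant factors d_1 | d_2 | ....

rank_ℚ(R)=2; free=2−2=0
SNF(R) diag = [4, 12] → torsion [4, 12]

Answer: M ≅ ℤ/4 ⊕ ℤ/12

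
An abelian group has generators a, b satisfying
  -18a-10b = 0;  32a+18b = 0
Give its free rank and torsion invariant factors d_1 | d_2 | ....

Answer: M ≅ ℤ/2 ⊕ ℤ/2

Derivation:
rank_ℚ(R)=2; free=2−2=0
SNF(R) diag = [2, 2] → torsion [2, 2]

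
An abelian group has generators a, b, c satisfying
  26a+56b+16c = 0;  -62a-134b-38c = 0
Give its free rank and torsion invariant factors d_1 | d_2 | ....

rank_ℚ(R)=2; free=3−2=1
SNF(R) diag = [2, 2] → torsion [2, 2]

Answer: M ≅ ℤ^1 ⊕ ℤ/2 ⊕ ℤ/2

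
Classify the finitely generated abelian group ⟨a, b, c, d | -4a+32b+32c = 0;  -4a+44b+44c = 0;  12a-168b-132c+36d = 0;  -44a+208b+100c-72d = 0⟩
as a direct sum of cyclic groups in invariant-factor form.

Answer: M ≅ ℤ/4 ⊕ ℤ/12 ⊕ ℤ/36 ⊕ ℤ/36

Derivation:
rank_ℚ(R)=4; free=4−4=0
SNF(R) diag = [4, 12, 36, 36] → torsion [4, 12, 36, 36]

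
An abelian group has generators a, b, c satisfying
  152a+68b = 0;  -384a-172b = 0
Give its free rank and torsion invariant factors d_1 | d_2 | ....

Answer: M ≅ ℤ^1 ⊕ ℤ/4 ⊕ ℤ/8

Derivation:
rank_ℚ(R)=2; free=3−2=1
SNF(R) diag = [4, 8] → torsion [4, 8]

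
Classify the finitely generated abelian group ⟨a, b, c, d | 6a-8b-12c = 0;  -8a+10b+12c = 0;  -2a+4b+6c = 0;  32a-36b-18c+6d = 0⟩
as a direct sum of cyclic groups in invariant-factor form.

rank_ℚ(R)=4; free=4−4=0
SNF(R) diag = [2, 2, 6, 6] → torsion [2, 2, 6, 6]

Answer: M ≅ ℤ/2 ⊕ ℤ/2 ⊕ ℤ/6 ⊕ ℤ/6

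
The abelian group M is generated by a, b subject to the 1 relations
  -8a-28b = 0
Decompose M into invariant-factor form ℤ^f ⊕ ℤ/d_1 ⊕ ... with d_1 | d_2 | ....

Answer: M ≅ ℤ^1 ⊕ ℤ/4

Derivation:
rank_ℚ(R)=1; free=2−1=1
SNF(R) diag = [4] → torsion [4]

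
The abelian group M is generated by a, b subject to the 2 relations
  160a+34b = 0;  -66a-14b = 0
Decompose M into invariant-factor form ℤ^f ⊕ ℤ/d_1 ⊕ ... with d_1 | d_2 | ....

rank_ℚ(R)=2; free=2−2=0
SNF(R) diag = [2, 2] → torsion [2, 2]

Answer: M ≅ ℤ/2 ⊕ ℤ/2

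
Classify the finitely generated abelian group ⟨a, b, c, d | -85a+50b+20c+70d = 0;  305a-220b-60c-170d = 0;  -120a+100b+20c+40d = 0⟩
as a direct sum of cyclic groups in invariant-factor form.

Answer: M ≅ ℤ^1 ⊕ ℤ/5 ⊕ ℤ/10 ⊕ ℤ/20

Derivation:
rank_ℚ(R)=3; free=4−3=1
SNF(R) diag = [5, 10, 20] → torsion [5, 10, 20]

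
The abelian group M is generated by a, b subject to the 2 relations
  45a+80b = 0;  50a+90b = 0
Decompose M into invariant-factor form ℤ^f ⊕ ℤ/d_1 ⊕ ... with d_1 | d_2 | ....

Answer: M ≅ ℤ/5 ⊕ ℤ/10

Derivation:
rank_ℚ(R)=2; free=2−2=0
SNF(R) diag = [5, 10] → torsion [5, 10]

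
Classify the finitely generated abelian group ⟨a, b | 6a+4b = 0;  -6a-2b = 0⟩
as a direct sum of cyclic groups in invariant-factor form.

Answer: M ≅ ℤ/2 ⊕ ℤ/6

Derivation:
rank_ℚ(R)=2; free=2−2=0
SNF(R) diag = [2, 6] → torsion [2, 6]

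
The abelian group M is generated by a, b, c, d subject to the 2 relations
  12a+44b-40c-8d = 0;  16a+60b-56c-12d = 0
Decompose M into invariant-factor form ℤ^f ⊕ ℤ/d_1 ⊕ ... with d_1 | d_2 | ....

Answer: M ≅ ℤ^2 ⊕ ℤ/4 ⊕ ℤ/4

Derivation:
rank_ℚ(R)=2; free=4−2=2
SNF(R) diag = [4, 4] → torsion [4, 4]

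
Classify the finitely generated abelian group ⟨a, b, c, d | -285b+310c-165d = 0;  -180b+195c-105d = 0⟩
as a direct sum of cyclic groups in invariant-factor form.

rank_ℚ(R)=2; free=4−2=2
SNF(R) diag = [5, 15] → torsion [5, 15]

Answer: M ≅ ℤ^2 ⊕ ℤ/5 ⊕ ℤ/15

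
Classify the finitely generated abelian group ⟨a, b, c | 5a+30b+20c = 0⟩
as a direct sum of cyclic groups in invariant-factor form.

Answer: M ≅ ℤ^2 ⊕ ℤ/5

Derivation:
rank_ℚ(R)=1; free=3−1=2
SNF(R) diag = [5] → torsion [5]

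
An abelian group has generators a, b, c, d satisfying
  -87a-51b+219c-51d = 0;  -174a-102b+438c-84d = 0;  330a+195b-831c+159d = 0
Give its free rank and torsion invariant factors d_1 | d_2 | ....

Answer: M ≅ ℤ^1 ⊕ ℤ/3 ⊕ ℤ/9 ⊕ ℤ/18

Derivation:
rank_ℚ(R)=3; free=4−3=1
SNF(R) diag = [3, 9, 18] → torsion [3, 9, 18]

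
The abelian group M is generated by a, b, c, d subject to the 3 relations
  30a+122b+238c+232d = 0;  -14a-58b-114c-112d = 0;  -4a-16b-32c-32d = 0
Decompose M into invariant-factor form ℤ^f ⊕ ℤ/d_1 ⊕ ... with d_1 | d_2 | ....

Answer: M ≅ ℤ^1 ⊕ ℤ/2 ⊕ ℤ/4 ⊕ ℤ/4

Derivation:
rank_ℚ(R)=3; free=4−3=1
SNF(R) diag = [2, 4, 4] → torsion [2, 4, 4]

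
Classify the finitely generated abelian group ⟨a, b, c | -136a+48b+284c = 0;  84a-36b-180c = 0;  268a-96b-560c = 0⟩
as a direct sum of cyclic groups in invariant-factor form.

rank_ℚ(R)=3; free=3−3=0
SNF(R) diag = [4, 12, 12] → torsion [4, 12, 12]

Answer: M ≅ ℤ/4 ⊕ ℤ/12 ⊕ ℤ/12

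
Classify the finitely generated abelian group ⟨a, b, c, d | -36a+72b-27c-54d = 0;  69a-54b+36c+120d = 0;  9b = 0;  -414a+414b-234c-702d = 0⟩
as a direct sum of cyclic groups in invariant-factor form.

rank_ℚ(R)=4; free=4−4=0
SNF(R) diag = [3, 9, 9, 18] → torsion [3, 9, 9, 18]

Answer: M ≅ ℤ/3 ⊕ ℤ/9 ⊕ ℤ/9 ⊕ ℤ/18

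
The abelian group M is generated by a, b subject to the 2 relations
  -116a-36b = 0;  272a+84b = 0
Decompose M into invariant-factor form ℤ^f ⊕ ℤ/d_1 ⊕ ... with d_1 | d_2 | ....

Answer: M ≅ ℤ/4 ⊕ ℤ/12

Derivation:
rank_ℚ(R)=2; free=2−2=0
SNF(R) diag = [4, 12] → torsion [4, 12]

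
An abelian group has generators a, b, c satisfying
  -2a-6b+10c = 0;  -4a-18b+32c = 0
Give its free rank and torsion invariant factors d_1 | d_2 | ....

Answer: M ≅ ℤ^1 ⊕ ℤ/2 ⊕ ℤ/6

Derivation:
rank_ℚ(R)=2; free=3−2=1
SNF(R) diag = [2, 6] → torsion [2, 6]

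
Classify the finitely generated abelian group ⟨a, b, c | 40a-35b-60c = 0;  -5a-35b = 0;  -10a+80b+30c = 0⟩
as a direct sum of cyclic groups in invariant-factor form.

rank_ℚ(R)=3; free=3−3=0
SNF(R) diag = [5, 15, 30] → torsion [5, 15, 30]

Answer: M ≅ ℤ/5 ⊕ ℤ/15 ⊕ ℤ/30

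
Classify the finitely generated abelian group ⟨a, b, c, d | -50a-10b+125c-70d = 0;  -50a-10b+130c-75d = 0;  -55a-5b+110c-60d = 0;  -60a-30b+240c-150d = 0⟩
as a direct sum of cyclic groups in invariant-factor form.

Answer: M ≅ ℤ/5 ⊕ ℤ/5 ⊕ ℤ/15 ⊕ ℤ/30

Derivation:
rank_ℚ(R)=4; free=4−4=0
SNF(R) diag = [5, 5, 15, 30] → torsion [5, 5, 15, 30]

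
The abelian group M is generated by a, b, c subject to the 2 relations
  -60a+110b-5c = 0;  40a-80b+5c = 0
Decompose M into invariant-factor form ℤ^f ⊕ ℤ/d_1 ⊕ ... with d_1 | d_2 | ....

rank_ℚ(R)=2; free=3−2=1
SNF(R) diag = [5, 10] → torsion [5, 10]

Answer: M ≅ ℤ^1 ⊕ ℤ/5 ⊕ ℤ/10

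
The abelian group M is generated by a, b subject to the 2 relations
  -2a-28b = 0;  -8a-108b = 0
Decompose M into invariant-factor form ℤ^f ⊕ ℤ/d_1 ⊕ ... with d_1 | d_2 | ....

Answer: M ≅ ℤ/2 ⊕ ℤ/4

Derivation:
rank_ℚ(R)=2; free=2−2=0
SNF(R) diag = [2, 4] → torsion [2, 4]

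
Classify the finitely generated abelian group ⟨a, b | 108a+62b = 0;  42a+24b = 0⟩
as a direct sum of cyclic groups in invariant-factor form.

Answer: M ≅ ℤ/2 ⊕ ℤ/6

Derivation:
rank_ℚ(R)=2; free=2−2=0
SNF(R) diag = [2, 6] → torsion [2, 6]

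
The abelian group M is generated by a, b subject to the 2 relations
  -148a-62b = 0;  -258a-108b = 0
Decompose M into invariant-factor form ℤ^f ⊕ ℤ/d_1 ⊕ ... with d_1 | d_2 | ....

Answer: M ≅ ℤ/2 ⊕ ℤ/6

Derivation:
rank_ℚ(R)=2; free=2−2=0
SNF(R) diag = [2, 6] → torsion [2, 6]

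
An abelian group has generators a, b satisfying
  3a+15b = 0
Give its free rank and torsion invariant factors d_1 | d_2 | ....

Answer: M ≅ ℤ^1 ⊕ ℤ/3

Derivation:
rank_ℚ(R)=1; free=2−1=1
SNF(R) diag = [3] → torsion [3]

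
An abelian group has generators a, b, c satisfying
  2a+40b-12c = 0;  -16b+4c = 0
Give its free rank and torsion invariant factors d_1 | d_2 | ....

Answer: M ≅ ℤ^1 ⊕ ℤ/2 ⊕ ℤ/4

Derivation:
rank_ℚ(R)=2; free=3−2=1
SNF(R) diag = [2, 4] → torsion [2, 4]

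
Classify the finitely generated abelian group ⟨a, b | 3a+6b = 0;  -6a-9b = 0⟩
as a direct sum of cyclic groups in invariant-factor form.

Answer: M ≅ ℤ/3 ⊕ ℤ/3

Derivation:
rank_ℚ(R)=2; free=2−2=0
SNF(R) diag = [3, 3] → torsion [3, 3]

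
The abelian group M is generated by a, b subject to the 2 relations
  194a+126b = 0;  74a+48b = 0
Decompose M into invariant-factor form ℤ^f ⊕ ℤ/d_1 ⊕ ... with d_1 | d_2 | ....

Answer: M ≅ ℤ/2 ⊕ ℤ/6

Derivation:
rank_ℚ(R)=2; free=2−2=0
SNF(R) diag = [2, 6] → torsion [2, 6]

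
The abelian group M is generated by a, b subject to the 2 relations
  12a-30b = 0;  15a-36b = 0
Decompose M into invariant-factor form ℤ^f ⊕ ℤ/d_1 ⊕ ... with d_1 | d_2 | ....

Answer: M ≅ ℤ/3 ⊕ ℤ/6

Derivation:
rank_ℚ(R)=2; free=2−2=0
SNF(R) diag = [3, 6] → torsion [3, 6]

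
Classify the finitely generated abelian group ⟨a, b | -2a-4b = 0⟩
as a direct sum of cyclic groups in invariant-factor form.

Answer: M ≅ ℤ^1 ⊕ ℤ/2

Derivation:
rank_ℚ(R)=1; free=2−1=1
SNF(R) diag = [2] → torsion [2]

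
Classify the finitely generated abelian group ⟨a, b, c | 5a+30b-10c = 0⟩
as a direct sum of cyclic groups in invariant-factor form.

rank_ℚ(R)=1; free=3−1=2
SNF(R) diag = [5] → torsion [5]

Answer: M ≅ ℤ^2 ⊕ ℤ/5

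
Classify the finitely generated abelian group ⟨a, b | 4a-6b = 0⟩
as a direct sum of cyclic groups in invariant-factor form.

rank_ℚ(R)=1; free=2−1=1
SNF(R) diag = [2] → torsion [2]

Answer: M ≅ ℤ^1 ⊕ ℤ/2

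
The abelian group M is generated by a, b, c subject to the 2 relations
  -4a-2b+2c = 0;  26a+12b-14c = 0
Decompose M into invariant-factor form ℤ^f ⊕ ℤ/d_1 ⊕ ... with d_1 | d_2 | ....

Answer: M ≅ ℤ^1 ⊕ ℤ/2 ⊕ ℤ/2

Derivation:
rank_ℚ(R)=2; free=3−2=1
SNF(R) diag = [2, 2] → torsion [2, 2]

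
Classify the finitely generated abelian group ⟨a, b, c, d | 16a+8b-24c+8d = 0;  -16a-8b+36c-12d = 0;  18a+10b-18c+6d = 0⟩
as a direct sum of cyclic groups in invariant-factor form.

rank_ℚ(R)=3; free=4−3=1
SNF(R) diag = [2, 4, 8] → torsion [2, 4, 8]

Answer: M ≅ ℤ^1 ⊕ ℤ/2 ⊕ ℤ/4 ⊕ ℤ/8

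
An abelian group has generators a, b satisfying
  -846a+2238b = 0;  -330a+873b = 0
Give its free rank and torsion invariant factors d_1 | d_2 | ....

rank_ℚ(R)=2; free=2−2=0
SNF(R) diag = [3, 6] → torsion [3, 6]

Answer: M ≅ ℤ/3 ⊕ ℤ/6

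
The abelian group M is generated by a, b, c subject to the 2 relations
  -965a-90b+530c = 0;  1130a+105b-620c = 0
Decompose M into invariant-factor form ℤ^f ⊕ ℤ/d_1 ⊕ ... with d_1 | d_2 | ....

Answer: M ≅ ℤ^1 ⊕ ℤ/5 ⊕ ℤ/15

Derivation:
rank_ℚ(R)=2; free=3−2=1
SNF(R) diag = [5, 15] → torsion [5, 15]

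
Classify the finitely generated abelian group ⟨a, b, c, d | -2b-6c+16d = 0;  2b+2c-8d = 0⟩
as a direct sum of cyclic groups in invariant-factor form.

Answer: M ≅ ℤ^2 ⊕ ℤ/2 ⊕ ℤ/4

Derivation:
rank_ℚ(R)=2; free=4−2=2
SNF(R) diag = [2, 4] → torsion [2, 4]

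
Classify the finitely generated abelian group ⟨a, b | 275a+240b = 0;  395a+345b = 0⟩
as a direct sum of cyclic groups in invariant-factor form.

rank_ℚ(R)=2; free=2−2=0
SNF(R) diag = [5, 15] → torsion [5, 15]

Answer: M ≅ ℤ/5 ⊕ ℤ/15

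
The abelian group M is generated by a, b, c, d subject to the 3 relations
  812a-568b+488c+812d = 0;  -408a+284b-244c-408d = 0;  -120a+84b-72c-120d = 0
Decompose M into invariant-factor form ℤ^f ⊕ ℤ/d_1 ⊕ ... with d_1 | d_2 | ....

rank_ℚ(R)=3; free=4−3=1
SNF(R) diag = [4, 4, 12] → torsion [4, 4, 12]

Answer: M ≅ ℤ^1 ⊕ ℤ/4 ⊕ ℤ/4 ⊕ ℤ/12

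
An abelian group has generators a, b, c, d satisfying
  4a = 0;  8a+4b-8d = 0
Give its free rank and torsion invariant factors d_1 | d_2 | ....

Answer: M ≅ ℤ^2 ⊕ ℤ/4 ⊕ ℤ/4

Derivation:
rank_ℚ(R)=2; free=4−2=2
SNF(R) diag = [4, 4] → torsion [4, 4]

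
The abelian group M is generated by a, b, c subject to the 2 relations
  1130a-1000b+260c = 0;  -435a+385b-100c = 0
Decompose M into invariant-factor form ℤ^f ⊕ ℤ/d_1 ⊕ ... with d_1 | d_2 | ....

Answer: M ≅ ℤ^1 ⊕ ℤ/5 ⊕ ℤ/10

Derivation:
rank_ℚ(R)=2; free=3−2=1
SNF(R) diag = [5, 10] → torsion [5, 10]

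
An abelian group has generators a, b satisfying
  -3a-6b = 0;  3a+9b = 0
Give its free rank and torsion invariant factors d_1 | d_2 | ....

Answer: M ≅ ℤ/3 ⊕ ℤ/3

Derivation:
rank_ℚ(R)=2; free=2−2=0
SNF(R) diag = [3, 3] → torsion [3, 3]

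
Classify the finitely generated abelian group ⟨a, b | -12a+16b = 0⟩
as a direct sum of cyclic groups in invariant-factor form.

rank_ℚ(R)=1; free=2−1=1
SNF(R) diag = [4] → torsion [4]

Answer: M ≅ ℤ^1 ⊕ ℤ/4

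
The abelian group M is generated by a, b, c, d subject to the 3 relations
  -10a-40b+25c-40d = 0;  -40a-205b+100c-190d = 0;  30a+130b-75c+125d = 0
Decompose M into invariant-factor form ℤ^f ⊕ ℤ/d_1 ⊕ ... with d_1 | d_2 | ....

Answer: M ≅ ℤ^1 ⊕ ℤ/5 ⊕ ℤ/5 ⊕ ℤ/15

Derivation:
rank_ℚ(R)=3; free=4−3=1
SNF(R) diag = [5, 5, 15] → torsion [5, 5, 15]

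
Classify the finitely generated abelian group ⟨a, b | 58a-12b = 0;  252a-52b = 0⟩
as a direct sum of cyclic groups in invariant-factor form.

Answer: M ≅ ℤ/2 ⊕ ℤ/4

Derivation:
rank_ℚ(R)=2; free=2−2=0
SNF(R) diag = [2, 4] → torsion [2, 4]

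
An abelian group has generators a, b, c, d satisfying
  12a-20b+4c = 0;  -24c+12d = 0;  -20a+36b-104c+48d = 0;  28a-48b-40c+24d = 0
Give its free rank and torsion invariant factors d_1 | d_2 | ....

rank_ℚ(R)=4; free=4−4=0
SNF(R) diag = [4, 4, 4, 12] → torsion [4, 4, 4, 12]

Answer: M ≅ ℤ/4 ⊕ ℤ/4 ⊕ ℤ/4 ⊕ ℤ/12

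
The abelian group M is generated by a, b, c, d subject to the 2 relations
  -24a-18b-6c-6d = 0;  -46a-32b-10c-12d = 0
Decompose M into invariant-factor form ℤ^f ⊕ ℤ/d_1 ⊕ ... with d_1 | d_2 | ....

rank_ℚ(R)=2; free=4−2=2
SNF(R) diag = [2, 6] → torsion [2, 6]

Answer: M ≅ ℤ^2 ⊕ ℤ/2 ⊕ ℤ/6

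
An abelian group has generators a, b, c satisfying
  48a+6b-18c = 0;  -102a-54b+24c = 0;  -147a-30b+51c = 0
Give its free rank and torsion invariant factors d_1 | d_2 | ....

Answer: M ≅ ℤ/3 ⊕ ℤ/6 ⊕ ℤ/12

Derivation:
rank_ℚ(R)=3; free=3−3=0
SNF(R) diag = [3, 6, 12] → torsion [3, 6, 12]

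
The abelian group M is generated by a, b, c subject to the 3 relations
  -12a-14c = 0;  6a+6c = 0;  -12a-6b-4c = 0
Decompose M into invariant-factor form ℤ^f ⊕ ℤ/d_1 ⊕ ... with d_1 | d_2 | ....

rank_ℚ(R)=3; free=3−3=0
SNF(R) diag = [2, 6, 6] → torsion [2, 6, 6]

Answer: M ≅ ℤ/2 ⊕ ℤ/6 ⊕ ℤ/6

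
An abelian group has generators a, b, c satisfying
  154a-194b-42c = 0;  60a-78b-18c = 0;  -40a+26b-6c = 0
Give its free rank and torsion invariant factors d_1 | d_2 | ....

Answer: M ≅ ℤ/2 ⊕ ℤ/6 ⊕ ℤ/12

Derivation:
rank_ℚ(R)=3; free=3−3=0
SNF(R) diag = [2, 6, 12] → torsion [2, 6, 12]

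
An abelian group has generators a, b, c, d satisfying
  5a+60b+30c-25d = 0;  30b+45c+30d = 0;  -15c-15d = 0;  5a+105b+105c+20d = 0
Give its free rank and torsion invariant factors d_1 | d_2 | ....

rank_ℚ(R)=4; free=4−4=0
SNF(R) diag = [5, 15, 15, 15] → torsion [5, 15, 15, 15]

Answer: M ≅ ℤ/5 ⊕ ℤ/15 ⊕ ℤ/15 ⊕ ℤ/15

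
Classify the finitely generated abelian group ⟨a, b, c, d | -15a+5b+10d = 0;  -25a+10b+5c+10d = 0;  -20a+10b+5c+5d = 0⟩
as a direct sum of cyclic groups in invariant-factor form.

Answer: M ≅ ℤ^1 ⊕ ℤ/5 ⊕ ℤ/5 ⊕ ℤ/5

Derivation:
rank_ℚ(R)=3; free=4−3=1
SNF(R) diag = [5, 5, 5] → torsion [5, 5, 5]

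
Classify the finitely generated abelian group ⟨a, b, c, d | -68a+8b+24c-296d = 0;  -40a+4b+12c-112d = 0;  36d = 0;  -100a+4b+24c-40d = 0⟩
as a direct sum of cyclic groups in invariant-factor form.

rank_ℚ(R)=4; free=4−4=0
SNF(R) diag = [4, 12, 12, 36] → torsion [4, 12, 12, 36]

Answer: M ≅ ℤ/4 ⊕ ℤ/12 ⊕ ℤ/12 ⊕ ℤ/36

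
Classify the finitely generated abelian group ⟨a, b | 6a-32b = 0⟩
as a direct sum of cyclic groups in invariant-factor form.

rank_ℚ(R)=1; free=2−1=1
SNF(R) diag = [2] → torsion [2]

Answer: M ≅ ℤ^1 ⊕ ℤ/2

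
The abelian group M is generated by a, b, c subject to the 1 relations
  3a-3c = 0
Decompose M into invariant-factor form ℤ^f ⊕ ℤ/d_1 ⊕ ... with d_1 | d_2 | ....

Answer: M ≅ ℤ^2 ⊕ ℤ/3

Derivation:
rank_ℚ(R)=1; free=3−1=2
SNF(R) diag = [3] → torsion [3]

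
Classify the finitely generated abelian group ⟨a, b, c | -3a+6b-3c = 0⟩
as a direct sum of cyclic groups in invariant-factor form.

Answer: M ≅ ℤ^2 ⊕ ℤ/3

Derivation:
rank_ℚ(R)=1; free=3−1=2
SNF(R) diag = [3] → torsion [3]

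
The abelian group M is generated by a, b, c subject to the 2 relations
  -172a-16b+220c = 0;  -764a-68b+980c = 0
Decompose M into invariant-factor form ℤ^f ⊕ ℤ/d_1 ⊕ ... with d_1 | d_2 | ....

Answer: M ≅ ℤ^1 ⊕ ℤ/4 ⊕ ℤ/12

Derivation:
rank_ℚ(R)=2; free=3−2=1
SNF(R) diag = [4, 12] → torsion [4, 12]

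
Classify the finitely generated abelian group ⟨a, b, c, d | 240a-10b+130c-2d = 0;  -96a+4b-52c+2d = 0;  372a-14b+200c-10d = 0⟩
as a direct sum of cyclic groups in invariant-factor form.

rank_ℚ(R)=3; free=4−3=1
SNF(R) diag = [2, 6, 18] → torsion [2, 6, 18]

Answer: M ≅ ℤ^1 ⊕ ℤ/2 ⊕ ℤ/6 ⊕ ℤ/18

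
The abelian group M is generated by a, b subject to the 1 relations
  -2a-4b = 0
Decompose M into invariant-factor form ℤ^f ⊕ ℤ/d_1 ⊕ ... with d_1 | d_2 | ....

Answer: M ≅ ℤ^1 ⊕ ℤ/2

Derivation:
rank_ℚ(R)=1; free=2−1=1
SNF(R) diag = [2] → torsion [2]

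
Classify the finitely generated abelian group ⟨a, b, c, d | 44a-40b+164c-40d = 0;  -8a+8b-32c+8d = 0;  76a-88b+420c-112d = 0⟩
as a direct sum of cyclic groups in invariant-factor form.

Answer: M ≅ ℤ^1 ⊕ ℤ/4 ⊕ ℤ/8 ⊕ ℤ/8

Derivation:
rank_ℚ(R)=3; free=4−3=1
SNF(R) diag = [4, 8, 8] → torsion [4, 8, 8]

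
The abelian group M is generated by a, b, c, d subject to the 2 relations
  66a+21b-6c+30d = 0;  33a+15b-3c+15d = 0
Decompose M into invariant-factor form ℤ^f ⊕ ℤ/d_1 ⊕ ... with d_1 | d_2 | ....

Answer: M ≅ ℤ^2 ⊕ ℤ/3 ⊕ ℤ/9

Derivation:
rank_ℚ(R)=2; free=4−2=2
SNF(R) diag = [3, 9] → torsion [3, 9]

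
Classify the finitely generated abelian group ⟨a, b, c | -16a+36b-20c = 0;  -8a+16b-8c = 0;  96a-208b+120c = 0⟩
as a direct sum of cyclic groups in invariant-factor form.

rank_ℚ(R)=3; free=3−3=0
SNF(R) diag = [4, 8, 8] → torsion [4, 8, 8]

Answer: M ≅ ℤ/4 ⊕ ℤ/8 ⊕ ℤ/8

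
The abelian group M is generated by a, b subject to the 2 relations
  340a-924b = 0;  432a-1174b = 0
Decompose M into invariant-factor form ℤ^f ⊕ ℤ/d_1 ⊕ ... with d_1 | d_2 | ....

Answer: M ≅ ℤ/2 ⊕ ℤ/4

Derivation:
rank_ℚ(R)=2; free=2−2=0
SNF(R) diag = [2, 4] → torsion [2, 4]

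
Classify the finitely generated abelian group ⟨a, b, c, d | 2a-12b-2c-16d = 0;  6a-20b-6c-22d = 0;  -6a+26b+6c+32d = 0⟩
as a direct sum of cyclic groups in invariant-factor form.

rank_ℚ(R)=3; free=4−3=1
SNF(R) diag = [2, 2, 2] → torsion [2, 2, 2]

Answer: M ≅ ℤ^1 ⊕ ℤ/2 ⊕ ℤ/2 ⊕ ℤ/2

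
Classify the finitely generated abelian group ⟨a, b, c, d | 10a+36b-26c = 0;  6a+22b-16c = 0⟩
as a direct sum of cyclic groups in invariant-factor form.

Answer: M ≅ ℤ^2 ⊕ ℤ/2 ⊕ ℤ/2

Derivation:
rank_ℚ(R)=2; free=4−2=2
SNF(R) diag = [2, 2] → torsion [2, 2]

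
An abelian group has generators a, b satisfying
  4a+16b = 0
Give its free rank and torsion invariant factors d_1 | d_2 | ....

rank_ℚ(R)=1; free=2−1=1
SNF(R) diag = [4] → torsion [4]

Answer: M ≅ ℤ^1 ⊕ ℤ/4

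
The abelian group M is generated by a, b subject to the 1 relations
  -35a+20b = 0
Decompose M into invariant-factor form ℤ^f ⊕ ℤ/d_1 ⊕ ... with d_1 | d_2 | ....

rank_ℚ(R)=1; free=2−1=1
SNF(R) diag = [5] → torsion [5]

Answer: M ≅ ℤ^1 ⊕ ℤ/5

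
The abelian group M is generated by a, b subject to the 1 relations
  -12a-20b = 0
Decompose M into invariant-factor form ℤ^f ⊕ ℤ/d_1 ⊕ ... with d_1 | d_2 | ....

Answer: M ≅ ℤ^1 ⊕ ℤ/4

Derivation:
rank_ℚ(R)=1; free=2−1=1
SNF(R) diag = [4] → torsion [4]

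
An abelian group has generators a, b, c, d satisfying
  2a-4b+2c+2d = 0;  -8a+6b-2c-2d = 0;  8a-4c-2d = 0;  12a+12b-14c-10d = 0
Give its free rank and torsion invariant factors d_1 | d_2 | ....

rank_ℚ(R)=4; free=4−4=0
SNF(R) diag = [2, 2, 2, 2] → torsion [2, 2, 2, 2]

Answer: M ≅ ℤ/2 ⊕ ℤ/2 ⊕ ℤ/2 ⊕ ℤ/2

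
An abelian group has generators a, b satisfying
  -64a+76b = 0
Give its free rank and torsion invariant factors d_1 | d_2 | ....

rank_ℚ(R)=1; free=2−1=1
SNF(R) diag = [4] → torsion [4]

Answer: M ≅ ℤ^1 ⊕ ℤ/4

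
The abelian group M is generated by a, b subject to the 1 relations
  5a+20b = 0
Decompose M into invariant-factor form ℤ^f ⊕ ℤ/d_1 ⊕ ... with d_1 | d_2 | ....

Answer: M ≅ ℤ^1 ⊕ ℤ/5

Derivation:
rank_ℚ(R)=1; free=2−1=1
SNF(R) diag = [5] → torsion [5]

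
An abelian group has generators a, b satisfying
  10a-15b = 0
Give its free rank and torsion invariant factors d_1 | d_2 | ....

Answer: M ≅ ℤ^1 ⊕ ℤ/5

Derivation:
rank_ℚ(R)=1; free=2−1=1
SNF(R) diag = [5] → torsion [5]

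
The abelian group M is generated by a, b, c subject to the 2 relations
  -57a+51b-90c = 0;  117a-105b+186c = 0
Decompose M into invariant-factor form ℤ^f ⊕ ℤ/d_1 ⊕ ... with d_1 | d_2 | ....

rank_ℚ(R)=2; free=3−2=1
SNF(R) diag = [3, 6] → torsion [3, 6]

Answer: M ≅ ℤ^1 ⊕ ℤ/3 ⊕ ℤ/6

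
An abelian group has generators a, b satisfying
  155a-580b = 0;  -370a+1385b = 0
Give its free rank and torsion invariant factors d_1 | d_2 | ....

rank_ℚ(R)=2; free=2−2=0
SNF(R) diag = [5, 15] → torsion [5, 15]

Answer: M ≅ ℤ/5 ⊕ ℤ/15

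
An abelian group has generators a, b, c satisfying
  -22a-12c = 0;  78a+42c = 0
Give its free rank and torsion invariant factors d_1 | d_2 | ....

rank_ℚ(R)=2; free=3−2=1
SNF(R) diag = [2, 6] → torsion [2, 6]

Answer: M ≅ ℤ^1 ⊕ ℤ/2 ⊕ ℤ/6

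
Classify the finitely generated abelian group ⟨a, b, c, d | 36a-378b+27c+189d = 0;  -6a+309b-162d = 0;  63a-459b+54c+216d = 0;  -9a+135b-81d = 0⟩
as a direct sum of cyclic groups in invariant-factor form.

Answer: M ≅ ℤ/3 ⊕ ℤ/9 ⊕ ℤ/27 ⊕ ℤ/81

Derivation:
rank_ℚ(R)=4; free=4−4=0
SNF(R) diag = [3, 9, 27, 81] → torsion [3, 9, 27, 81]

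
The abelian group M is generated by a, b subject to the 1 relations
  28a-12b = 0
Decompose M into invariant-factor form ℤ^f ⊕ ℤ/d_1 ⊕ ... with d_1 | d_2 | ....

rank_ℚ(R)=1; free=2−1=1
SNF(R) diag = [4] → torsion [4]

Answer: M ≅ ℤ^1 ⊕ ℤ/4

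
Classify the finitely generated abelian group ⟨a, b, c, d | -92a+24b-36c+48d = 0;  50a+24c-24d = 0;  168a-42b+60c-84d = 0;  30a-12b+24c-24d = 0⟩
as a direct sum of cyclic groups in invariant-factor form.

rank_ℚ(R)=4; free=4−4=0
SNF(R) diag = [2, 6, 12, 24] → torsion [2, 6, 12, 24]

Answer: M ≅ ℤ/2 ⊕ ℤ/6 ⊕ ℤ/12 ⊕ ℤ/24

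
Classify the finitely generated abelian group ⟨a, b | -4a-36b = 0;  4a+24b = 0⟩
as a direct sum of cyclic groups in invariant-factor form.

rank_ℚ(R)=2; free=2−2=0
SNF(R) diag = [4, 12] → torsion [4, 12]

Answer: M ≅ ℤ/4 ⊕ ℤ/12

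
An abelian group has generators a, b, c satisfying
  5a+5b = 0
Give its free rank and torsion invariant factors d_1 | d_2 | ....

rank_ℚ(R)=1; free=3−1=2
SNF(R) diag = [5] → torsion [5]

Answer: M ≅ ℤ^2 ⊕ ℤ/5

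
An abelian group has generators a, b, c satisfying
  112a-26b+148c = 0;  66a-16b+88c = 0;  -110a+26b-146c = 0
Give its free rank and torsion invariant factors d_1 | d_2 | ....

Answer: M ≅ ℤ/2 ⊕ ℤ/2 ⊕ ℤ/2

Derivation:
rank_ℚ(R)=3; free=3−3=0
SNF(R) diag = [2, 2, 2] → torsion [2, 2, 2]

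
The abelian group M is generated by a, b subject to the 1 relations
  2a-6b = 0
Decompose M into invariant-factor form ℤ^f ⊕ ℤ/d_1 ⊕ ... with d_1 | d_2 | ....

Answer: M ≅ ℤ^1 ⊕ ℤ/2

Derivation:
rank_ℚ(R)=1; free=2−1=1
SNF(R) diag = [2] → torsion [2]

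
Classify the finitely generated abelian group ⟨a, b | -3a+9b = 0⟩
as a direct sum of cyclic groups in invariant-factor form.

rank_ℚ(R)=1; free=2−1=1
SNF(R) diag = [3] → torsion [3]

Answer: M ≅ ℤ^1 ⊕ ℤ/3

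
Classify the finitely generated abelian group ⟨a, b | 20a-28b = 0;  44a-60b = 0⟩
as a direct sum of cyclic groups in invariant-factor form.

Answer: M ≅ ℤ/4 ⊕ ℤ/8

Derivation:
rank_ℚ(R)=2; free=2−2=0
SNF(R) diag = [4, 8] → torsion [4, 8]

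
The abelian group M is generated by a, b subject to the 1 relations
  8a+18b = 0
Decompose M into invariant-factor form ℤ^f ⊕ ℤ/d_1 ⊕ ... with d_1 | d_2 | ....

rank_ℚ(R)=1; free=2−1=1
SNF(R) diag = [2] → torsion [2]

Answer: M ≅ ℤ^1 ⊕ ℤ/2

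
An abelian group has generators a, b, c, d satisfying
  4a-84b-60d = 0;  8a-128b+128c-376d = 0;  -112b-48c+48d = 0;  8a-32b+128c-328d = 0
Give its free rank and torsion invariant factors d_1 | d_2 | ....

Answer: M ≅ ℤ/4 ⊕ ℤ/8 ⊕ ℤ/16 ⊕ ℤ/48

Derivation:
rank_ℚ(R)=4; free=4−4=0
SNF(R) diag = [4, 8, 16, 48] → torsion [4, 8, 16, 48]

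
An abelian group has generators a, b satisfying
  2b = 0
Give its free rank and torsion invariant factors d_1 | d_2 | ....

rank_ℚ(R)=1; free=2−1=1
SNF(R) diag = [2] → torsion [2]

Answer: M ≅ ℤ^1 ⊕ ℤ/2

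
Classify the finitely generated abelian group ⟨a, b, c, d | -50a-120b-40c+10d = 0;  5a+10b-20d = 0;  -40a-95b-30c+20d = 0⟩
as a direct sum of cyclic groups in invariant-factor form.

Answer: M ≅ ℤ^1 ⊕ ℤ/5 ⊕ ℤ/5 ⊕ ℤ/10

Derivation:
rank_ℚ(R)=3; free=4−3=1
SNF(R) diag = [5, 5, 10] → torsion [5, 5, 10]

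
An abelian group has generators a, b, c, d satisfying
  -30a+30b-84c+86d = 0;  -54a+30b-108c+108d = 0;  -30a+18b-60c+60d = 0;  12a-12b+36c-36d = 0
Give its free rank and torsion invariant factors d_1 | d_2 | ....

Answer: M ≅ ℤ/2 ⊕ ℤ/6 ⊕ ℤ/12 ⊕ ℤ/12

Derivation:
rank_ℚ(R)=4; free=4−4=0
SNF(R) diag = [2, 6, 12, 12] → torsion [2, 6, 12, 12]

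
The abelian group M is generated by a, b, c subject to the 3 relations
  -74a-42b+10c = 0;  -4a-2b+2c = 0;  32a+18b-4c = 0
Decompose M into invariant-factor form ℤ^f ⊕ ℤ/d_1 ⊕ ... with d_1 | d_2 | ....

Answer: M ≅ ℤ/2 ⊕ ℤ/2 ⊕ ℤ/6

Derivation:
rank_ℚ(R)=3; free=3−3=0
SNF(R) diag = [2, 2, 6] → torsion [2, 2, 6]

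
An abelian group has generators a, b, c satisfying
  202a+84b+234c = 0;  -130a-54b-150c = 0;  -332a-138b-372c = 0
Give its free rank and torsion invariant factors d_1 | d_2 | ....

Answer: M ≅ ℤ/2 ⊕ ℤ/6 ⊕ ℤ/12

Derivation:
rank_ℚ(R)=3; free=3−3=0
SNF(R) diag = [2, 6, 12] → torsion [2, 6, 12]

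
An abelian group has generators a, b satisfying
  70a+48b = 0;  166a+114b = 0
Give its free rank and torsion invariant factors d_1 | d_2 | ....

rank_ℚ(R)=2; free=2−2=0
SNF(R) diag = [2, 6] → torsion [2, 6]

Answer: M ≅ ℤ/2 ⊕ ℤ/6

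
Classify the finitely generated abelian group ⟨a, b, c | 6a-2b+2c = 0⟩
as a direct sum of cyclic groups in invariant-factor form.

rank_ℚ(R)=1; free=3−1=2
SNF(R) diag = [2] → torsion [2]

Answer: M ≅ ℤ^2 ⊕ ℤ/2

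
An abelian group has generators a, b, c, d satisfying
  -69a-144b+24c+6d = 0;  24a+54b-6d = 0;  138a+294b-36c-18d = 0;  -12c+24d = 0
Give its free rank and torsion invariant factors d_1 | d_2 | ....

Answer: M ≅ ℤ/3 ⊕ ℤ/6 ⊕ ℤ/12 ⊕ ℤ/24

Derivation:
rank_ℚ(R)=4; free=4−4=0
SNF(R) diag = [3, 6, 12, 24] → torsion [3, 6, 12, 24]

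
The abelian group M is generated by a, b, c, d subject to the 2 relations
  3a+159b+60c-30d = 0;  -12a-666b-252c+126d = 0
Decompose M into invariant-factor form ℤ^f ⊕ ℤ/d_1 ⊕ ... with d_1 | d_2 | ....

rank_ℚ(R)=2; free=4−2=2
SNF(R) diag = [3, 6] → torsion [3, 6]

Answer: M ≅ ℤ^2 ⊕ ℤ/3 ⊕ ℤ/6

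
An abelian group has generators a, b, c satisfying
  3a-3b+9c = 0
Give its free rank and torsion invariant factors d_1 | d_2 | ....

Answer: M ≅ ℤ^2 ⊕ ℤ/3

Derivation:
rank_ℚ(R)=1; free=3−1=2
SNF(R) diag = [3] → torsion [3]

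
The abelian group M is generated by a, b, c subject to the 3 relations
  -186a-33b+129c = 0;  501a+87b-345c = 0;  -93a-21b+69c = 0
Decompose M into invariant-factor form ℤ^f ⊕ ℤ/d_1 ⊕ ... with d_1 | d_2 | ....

rank_ℚ(R)=3; free=3−3=0
SNF(R) diag = [3, 9, 18] → torsion [3, 9, 18]

Answer: M ≅ ℤ/3 ⊕ ℤ/9 ⊕ ℤ/18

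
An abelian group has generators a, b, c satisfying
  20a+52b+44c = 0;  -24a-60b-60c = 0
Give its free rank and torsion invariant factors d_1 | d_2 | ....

Answer: M ≅ ℤ^1 ⊕ ℤ/4 ⊕ ℤ/12

Derivation:
rank_ℚ(R)=2; free=3−2=1
SNF(R) diag = [4, 12] → torsion [4, 12]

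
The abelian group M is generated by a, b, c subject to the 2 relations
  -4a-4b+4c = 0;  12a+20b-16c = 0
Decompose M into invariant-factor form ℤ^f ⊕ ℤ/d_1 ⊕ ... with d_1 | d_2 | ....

rank_ℚ(R)=2; free=3−2=1
SNF(R) diag = [4, 4] → torsion [4, 4]

Answer: M ≅ ℤ^1 ⊕ ℤ/4 ⊕ ℤ/4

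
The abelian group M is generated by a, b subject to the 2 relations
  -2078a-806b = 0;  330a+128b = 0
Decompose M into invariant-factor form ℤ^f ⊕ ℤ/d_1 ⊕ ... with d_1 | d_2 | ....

rank_ℚ(R)=2; free=2−2=0
SNF(R) diag = [2, 2] → torsion [2, 2]

Answer: M ≅ ℤ/2 ⊕ ℤ/2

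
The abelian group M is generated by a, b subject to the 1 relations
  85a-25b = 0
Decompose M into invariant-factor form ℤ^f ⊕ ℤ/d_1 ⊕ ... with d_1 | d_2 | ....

Answer: M ≅ ℤ^1 ⊕ ℤ/5

Derivation:
rank_ℚ(R)=1; free=2−1=1
SNF(R) diag = [5] → torsion [5]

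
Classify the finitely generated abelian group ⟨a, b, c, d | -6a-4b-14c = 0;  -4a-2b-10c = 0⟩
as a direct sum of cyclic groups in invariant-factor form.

Answer: M ≅ ℤ^2 ⊕ ℤ/2 ⊕ ℤ/2

Derivation:
rank_ℚ(R)=2; free=4−2=2
SNF(R) diag = [2, 2] → torsion [2, 2]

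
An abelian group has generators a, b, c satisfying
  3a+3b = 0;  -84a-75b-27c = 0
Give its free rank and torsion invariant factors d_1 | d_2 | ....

Answer: M ≅ ℤ^1 ⊕ ℤ/3 ⊕ ℤ/9

Derivation:
rank_ℚ(R)=2; free=3−2=1
SNF(R) diag = [3, 9] → torsion [3, 9]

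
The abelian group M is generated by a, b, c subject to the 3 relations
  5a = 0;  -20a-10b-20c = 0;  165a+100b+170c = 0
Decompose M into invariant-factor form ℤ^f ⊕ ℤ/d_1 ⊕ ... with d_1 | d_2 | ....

Answer: M ≅ ℤ/5 ⊕ ℤ/10 ⊕ ℤ/30

Derivation:
rank_ℚ(R)=3; free=3−3=0
SNF(R) diag = [5, 10, 30] → torsion [5, 10, 30]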